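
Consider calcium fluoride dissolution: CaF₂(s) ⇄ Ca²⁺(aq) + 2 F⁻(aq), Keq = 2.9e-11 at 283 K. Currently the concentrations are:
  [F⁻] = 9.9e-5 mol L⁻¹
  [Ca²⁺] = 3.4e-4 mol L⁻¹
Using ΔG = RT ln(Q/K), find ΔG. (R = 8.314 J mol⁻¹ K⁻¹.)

ΔG = -5.09 kJ/mol

(CaF₂ is a pure solid — omitted from Q.)
Q = [Ca²⁺]·[F⁻]² = (3.4e-4)·(9.9e-5)² = 3.33e-12
ΔG = RT ln(Q/Keq) = (8.314 J mol⁻¹ K⁻¹)(283 K) × ln(3.33e-12/2.9e-11)
   = (2.353 kJ/mol)(-2.164) = -5.09 kJ/mol
ΔG < 0, so the forward reaction is spontaneous (proceeds forward).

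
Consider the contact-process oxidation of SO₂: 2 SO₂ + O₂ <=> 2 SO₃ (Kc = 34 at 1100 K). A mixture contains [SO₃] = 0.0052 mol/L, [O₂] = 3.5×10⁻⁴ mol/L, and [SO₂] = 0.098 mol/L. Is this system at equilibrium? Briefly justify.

Qc = [SO₃]² / ([SO₂]²·[O₂]) = (0.0052)² / ((0.098)²·(3.5×10⁻⁴)) = 8.0
Qc = 8.0 < Kc = 34: net forward reaction.

no; Q < K, reaction proceeds forward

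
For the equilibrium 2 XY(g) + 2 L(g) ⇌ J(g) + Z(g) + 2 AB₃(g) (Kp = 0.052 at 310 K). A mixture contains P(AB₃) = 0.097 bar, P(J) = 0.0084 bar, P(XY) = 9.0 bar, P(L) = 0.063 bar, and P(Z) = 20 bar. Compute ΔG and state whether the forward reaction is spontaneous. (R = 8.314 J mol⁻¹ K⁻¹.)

ΔG = -6.08 kJ/mol; the forward reaction is spontaneous

Qp = P(J)·P(Z)·P(AB₃)² / (P(XY)²·P(L)²) = (0.0084)·(20)·(0.097)² / ((9.0)²·(0.063)²) = 0.00492
ΔG = RT ln(Qp/Kp) = (8.314 J mol⁻¹ K⁻¹)(310 K) × ln(0.00492/0.052)
   = (2.577 kJ/mol)(-2.358) = -6.08 kJ/mol
ΔG < 0, so the forward reaction is spontaneous (proceeds forward).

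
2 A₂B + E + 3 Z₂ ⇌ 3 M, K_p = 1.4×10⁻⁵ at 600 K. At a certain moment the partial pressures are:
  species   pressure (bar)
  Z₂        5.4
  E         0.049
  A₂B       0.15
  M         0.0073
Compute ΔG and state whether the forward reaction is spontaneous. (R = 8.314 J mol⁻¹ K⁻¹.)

Q_p = P(M)³ / (P(A₂B)²·P(E)·P(Z₂)³) = (0.0073)³ / ((0.15)²·(0.049)·(5.4)³) = 2.24×10⁻⁶
ΔG = RT ln(Q_p/K_p) = (8.314 J mol⁻¹ K⁻¹)(600 K) × ln(2.24×10⁻⁶/1.4×10⁻⁵)
   = (4.988 kJ/mol)(-1.833) = -9.14 kJ/mol
ΔG < 0, so the forward reaction is spontaneous (proceeds forward).

ΔG = -9.14 kJ/mol; the forward reaction is spontaneous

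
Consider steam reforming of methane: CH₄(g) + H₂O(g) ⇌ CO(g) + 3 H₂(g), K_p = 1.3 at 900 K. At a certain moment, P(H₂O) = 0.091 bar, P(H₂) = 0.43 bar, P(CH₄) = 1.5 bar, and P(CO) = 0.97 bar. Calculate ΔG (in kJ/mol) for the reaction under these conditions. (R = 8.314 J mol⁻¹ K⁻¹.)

ΔG = -6.24 kJ/mol

Q_p = P(CO)·P(H₂)³ / (P(CH₄)·P(H₂O)) = (0.97)·(0.43)³ / ((1.5)·(0.091)) = 0.565
ΔG = RT ln(Q_p/K_p) = (8.314 J mol⁻¹ K⁻¹)(900 K) × ln(0.565/1.3)
   = (7.483 kJ/mol)(-0.8333) = -6.24 kJ/mol
ΔG < 0, so the forward reaction is spontaneous (proceeds forward).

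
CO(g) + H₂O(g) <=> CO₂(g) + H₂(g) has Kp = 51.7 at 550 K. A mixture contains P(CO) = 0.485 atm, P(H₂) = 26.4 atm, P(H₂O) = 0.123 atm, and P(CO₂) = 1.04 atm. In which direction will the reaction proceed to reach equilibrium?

Qp = P(CO₂)·P(H₂) / (P(CO)·P(H₂O)) = (1.04)·(26.4) / ((0.485)·(0.123)) = 460
Qp = 460 > Kp = 51.7, so the reverse reaction proceeds.

reverse (toward reactants)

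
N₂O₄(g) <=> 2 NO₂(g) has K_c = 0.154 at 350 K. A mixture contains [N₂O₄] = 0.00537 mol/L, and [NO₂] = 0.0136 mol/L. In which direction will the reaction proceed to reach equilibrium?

Q_c = [NO₂]² / [N₂O₄] = (0.0136)² / (0.00537) = 0.0344
Q_c = 0.0344 < K_c = 0.154, so the forward reaction proceeds.

toward products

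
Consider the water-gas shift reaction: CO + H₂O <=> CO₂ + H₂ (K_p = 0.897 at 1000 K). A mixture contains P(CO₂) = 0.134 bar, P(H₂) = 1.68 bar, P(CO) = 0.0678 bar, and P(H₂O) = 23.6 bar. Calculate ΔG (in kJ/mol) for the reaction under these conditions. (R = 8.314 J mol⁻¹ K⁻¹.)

ΔG = -15.4 kJ/mol

Q_p = P(CO₂)·P(H₂) / (P(CO)·P(H₂O)) = (0.134)·(1.68) / ((0.0678)·(23.6)) = 0.141
ΔG = RT ln(Q_p/K_p) = (8.314 J mol⁻¹ K⁻¹)(1000 K) × ln(0.141/0.897)
   = (8.314 kJ/mol)(-1.850) = -15.4 kJ/mol
ΔG < 0, so the forward reaction is spontaneous (proceeds forward).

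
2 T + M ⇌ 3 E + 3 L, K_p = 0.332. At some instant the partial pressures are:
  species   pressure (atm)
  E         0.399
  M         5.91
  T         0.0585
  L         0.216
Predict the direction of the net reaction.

Q_p = P(E)³·P(L)³ / (P(T)²·P(M)) = (0.399)³·(0.216)³ / ((0.0585)²·(5.91)) = 0.0317
Q_p = 0.0317 < K_p = 0.332, so the forward reaction proceeds.

toward products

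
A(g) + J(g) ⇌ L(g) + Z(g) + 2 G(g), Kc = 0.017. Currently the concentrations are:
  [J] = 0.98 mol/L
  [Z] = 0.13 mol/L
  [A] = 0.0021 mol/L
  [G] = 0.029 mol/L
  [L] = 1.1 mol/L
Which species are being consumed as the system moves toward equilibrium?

L, Z, G (products)

Qc = [L]·[Z]·[G]² / ([A]·[J]) = (1.1)·(0.13)·(0.029)² / ((0.0021)·(0.98)) = 0.058
Qc = 0.058 > Kc = 0.017: net reverse reaction.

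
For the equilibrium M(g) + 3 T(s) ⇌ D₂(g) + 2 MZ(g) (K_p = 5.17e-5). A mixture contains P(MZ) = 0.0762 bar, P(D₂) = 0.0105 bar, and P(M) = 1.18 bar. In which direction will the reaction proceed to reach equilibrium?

(T is a pure solid — omitted from Q_p.)
Q_p = P(D₂)·P(MZ)² / P(M) = (0.0105)·(0.0762)² / (1.18) = 5.17e-5
Q_p = 5.17e-5 = K_p, so the system is already at equilibrium.

no net change (already at equilibrium)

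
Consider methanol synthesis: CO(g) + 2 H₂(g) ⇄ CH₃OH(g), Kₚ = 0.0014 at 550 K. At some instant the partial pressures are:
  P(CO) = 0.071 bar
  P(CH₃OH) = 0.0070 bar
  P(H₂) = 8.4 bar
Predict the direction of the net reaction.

neither direction; the system is at equilibrium

Qₚ = P(CH₃OH) / (P(CO)·P(H₂)²) = (0.0070) / ((0.071)·(8.4)²) = 0.0014
Qₚ = 0.0014 = Kₚ, so the system is already at equilibrium.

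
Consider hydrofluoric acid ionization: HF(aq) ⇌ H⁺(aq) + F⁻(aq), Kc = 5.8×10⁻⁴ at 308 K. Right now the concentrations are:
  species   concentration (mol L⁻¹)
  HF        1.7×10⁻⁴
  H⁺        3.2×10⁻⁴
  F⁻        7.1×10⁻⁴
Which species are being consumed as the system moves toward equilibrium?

H⁺, F⁻ (products)

Qc = [H⁺]·[F⁻] / [HF] = (3.2×10⁻⁴)·(7.1×10⁻⁴) / (1.7×10⁻⁴) = 0.0013
Qc = 0.0013 > Kc = 5.8×10⁻⁴: net reverse reaction.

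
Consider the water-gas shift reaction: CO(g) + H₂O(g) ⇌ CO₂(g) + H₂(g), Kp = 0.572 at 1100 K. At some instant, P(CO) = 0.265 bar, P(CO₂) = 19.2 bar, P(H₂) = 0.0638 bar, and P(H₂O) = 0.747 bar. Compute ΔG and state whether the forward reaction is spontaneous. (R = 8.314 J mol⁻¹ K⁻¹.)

Qp = P(CO₂)·P(H₂) / (P(CO)·P(H₂O)) = (19.2)·(0.0638) / ((0.265)·(0.747)) = 6.19
ΔG = RT ln(Qp/Kp) = (8.314 J mol⁻¹ K⁻¹)(1100 K) × ln(6.19/0.572)
   = (9.145 kJ/mol)(2.382) = 21.8 kJ/mol
ΔG > 0, so the forward reaction is non-spontaneous (proceeds in reverse).

ΔG = 21.8 kJ/mol; the forward reaction is non-spontaneous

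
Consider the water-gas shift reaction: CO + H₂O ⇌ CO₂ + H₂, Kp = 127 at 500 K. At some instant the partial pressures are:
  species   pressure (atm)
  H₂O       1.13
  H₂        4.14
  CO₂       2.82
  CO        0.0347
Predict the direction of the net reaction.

to the left

Qp = P(CO₂)·P(H₂) / (P(CO)·P(H₂O)) = (2.82)·(4.14) / ((0.0347)·(1.13)) = 298
Qp = 298 > Kp = 127, so the reverse reaction proceeds.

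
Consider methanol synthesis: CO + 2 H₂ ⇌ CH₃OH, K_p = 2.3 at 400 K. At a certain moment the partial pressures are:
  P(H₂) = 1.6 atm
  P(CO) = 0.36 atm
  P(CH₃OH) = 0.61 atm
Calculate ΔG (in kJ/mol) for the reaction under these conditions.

Q_p = P(CH₃OH) / (P(CO)·P(H₂)²) = (0.61) / ((0.36)·(1.6)²) = 0.662
ΔG = RT ln(Q_p/K_p) = (8.314 J mol⁻¹ K⁻¹)(400 K) × ln(0.662/2.3)
   = (3.326 kJ/mol)(-1.245) = -4.14 kJ/mol
ΔG < 0, so the forward reaction is spontaneous (proceeds forward).

ΔG = -4.14 kJ/mol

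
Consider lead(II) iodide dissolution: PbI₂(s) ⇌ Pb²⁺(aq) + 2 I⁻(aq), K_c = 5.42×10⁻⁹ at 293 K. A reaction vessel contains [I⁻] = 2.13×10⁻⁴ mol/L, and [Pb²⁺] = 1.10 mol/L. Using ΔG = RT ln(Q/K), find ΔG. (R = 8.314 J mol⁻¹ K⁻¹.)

(PbI₂ is a pure solid — omitted from Q_c.)
Q_c = [Pb²⁺]·[I⁻]² = (1.10)·(2.13×10⁻⁴)² = 4.99×10⁻⁸
ΔG = RT ln(Q_c/K_c) = (8.314 J mol⁻¹ K⁻¹)(293 K) × ln(4.99×10⁻⁸/5.42×10⁻⁹)
   = (2.436 kJ/mol)(2.220) = 5.41 kJ/mol
ΔG > 0, so the forward reaction is non-spontaneous (proceeds in reverse).

ΔG = 5.41 kJ/mol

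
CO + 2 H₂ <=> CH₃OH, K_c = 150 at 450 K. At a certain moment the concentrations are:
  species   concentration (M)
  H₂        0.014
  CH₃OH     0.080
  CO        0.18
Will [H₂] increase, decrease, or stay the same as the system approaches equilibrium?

Q_c = [CH₃OH] / ([CO]·[H₂]²) = (0.080) / ((0.18)·(0.014)²) = 2300
Q_c = 2300 > K_c = 150: net reverse reaction.
H₂ is a reactant, so it increases.

increase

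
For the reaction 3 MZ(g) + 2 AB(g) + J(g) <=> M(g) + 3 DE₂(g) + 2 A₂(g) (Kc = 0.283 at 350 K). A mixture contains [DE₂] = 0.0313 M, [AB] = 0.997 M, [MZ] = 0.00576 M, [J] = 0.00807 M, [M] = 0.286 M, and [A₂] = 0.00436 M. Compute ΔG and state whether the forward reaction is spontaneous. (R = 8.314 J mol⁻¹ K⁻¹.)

Qc = [M]·[DE₂]³·[A₂]² / ([MZ]³·[AB]²·[J]) = (0.286)·(0.0313)³·(0.00436)² / ((0.00576)³·(0.997)²·(0.00807)) = 0.109
ΔG = RT ln(Qc/Kc) = (8.314 J mol⁻¹ K⁻¹)(350 K) × ln(0.109/0.283)
   = (2.910 kJ/mol)(-0.9541) = -2.78 kJ/mol
ΔG < 0, so the forward reaction is spontaneous (proceeds forward).

ΔG = -2.78 kJ/mol; the forward reaction is spontaneous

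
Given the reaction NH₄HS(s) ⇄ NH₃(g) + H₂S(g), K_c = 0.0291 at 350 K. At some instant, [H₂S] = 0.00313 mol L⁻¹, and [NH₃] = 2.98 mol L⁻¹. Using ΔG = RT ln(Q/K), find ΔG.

(NH₄HS is a pure solid — omitted from Q_c.)
Q_c = [NH₃]·[H₂S] = (2.98)·(0.00313) = 0.00933
ΔG = RT ln(Q_c/K_c) = (8.314 J mol⁻¹ K⁻¹)(350 K) × ln(0.00933/0.0291)
   = (2.910 kJ/mol)(-1.138) = -3.31 kJ/mol
ΔG < 0, so the forward reaction is spontaneous (proceeds forward).

ΔG = -3.31 kJ/mol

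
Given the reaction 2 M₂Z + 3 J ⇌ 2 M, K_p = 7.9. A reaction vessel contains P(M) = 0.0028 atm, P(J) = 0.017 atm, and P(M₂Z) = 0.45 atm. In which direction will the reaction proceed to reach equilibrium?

Q_p = P(M)² / (P(M₂Z)²·P(J)³) = (0.0028)² / ((0.45)²·(0.017)³) = 7.9
Q_p = 7.9 = K_p, so the system is already at equilibrium.

at equilibrium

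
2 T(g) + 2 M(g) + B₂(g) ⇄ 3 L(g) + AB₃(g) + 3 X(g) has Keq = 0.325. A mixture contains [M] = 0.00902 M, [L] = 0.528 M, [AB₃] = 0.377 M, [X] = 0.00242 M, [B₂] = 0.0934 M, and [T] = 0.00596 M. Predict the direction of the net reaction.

reverse (toward reactants)

Q = [L]³·[AB₃]·[X]³ / ([T]²·[M]²·[B₂]) = (0.528)³·(0.377)·(0.00242)³ / ((0.00596)²·(0.00902)²·(0.0934)) = 2.91
Q = 2.91 > Keq = 0.325, so the reverse reaction proceeds.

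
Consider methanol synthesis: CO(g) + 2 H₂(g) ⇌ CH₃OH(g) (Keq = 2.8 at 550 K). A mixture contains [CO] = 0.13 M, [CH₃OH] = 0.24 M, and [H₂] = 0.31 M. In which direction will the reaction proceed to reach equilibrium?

to the left

Q = [CH₃OH] / ([CO]·[H₂]²) = (0.24) / ((0.13)·(0.31)²) = 19
Q = 19 > Keq = 2.8, so the reverse reaction proceeds.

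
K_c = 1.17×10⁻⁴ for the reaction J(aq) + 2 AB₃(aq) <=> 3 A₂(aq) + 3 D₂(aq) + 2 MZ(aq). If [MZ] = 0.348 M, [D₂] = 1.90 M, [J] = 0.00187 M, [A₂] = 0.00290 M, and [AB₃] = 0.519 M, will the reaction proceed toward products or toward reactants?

Q_c = [A₂]³·[D₂]³·[MZ]² / ([J]·[AB₃]²) = (0.00290)³·(1.90)³·(0.348)² / ((0.00187)·(0.519)²) = 4.02×10⁻⁵
Q_c = 4.02×10⁻⁵ < K_c = 1.17×10⁻⁴, so the forward reaction proceeds.

toward products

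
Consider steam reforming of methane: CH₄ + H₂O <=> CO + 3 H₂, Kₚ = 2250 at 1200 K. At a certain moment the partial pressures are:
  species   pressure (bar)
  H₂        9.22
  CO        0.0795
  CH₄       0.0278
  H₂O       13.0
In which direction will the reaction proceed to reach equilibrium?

in the forward direction

Qₚ = P(CO)·P(H₂)³ / (P(CH₄)·P(H₂O)) = (0.0795)·(9.22)³ / ((0.0278)·(13.0)) = 172
Qₚ = 172 < Kₚ = 2250, so the forward reaction proceeds.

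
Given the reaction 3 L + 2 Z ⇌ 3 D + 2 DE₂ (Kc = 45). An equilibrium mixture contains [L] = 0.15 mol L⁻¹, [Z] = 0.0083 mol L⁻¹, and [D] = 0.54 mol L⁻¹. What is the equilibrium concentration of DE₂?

[DE₂] = 0.0082 mol L⁻¹

At equilibrium, Kc = [D]³·[DE₂]² / ([L]³·[Z]²) = 45.
(0.54)³·([DE₂])² / ((0.15)³·(0.0083)²) = 45
[DE₂]² = 6.64e-5 ⇒ [DE₂] = 0.0082 mol L⁻¹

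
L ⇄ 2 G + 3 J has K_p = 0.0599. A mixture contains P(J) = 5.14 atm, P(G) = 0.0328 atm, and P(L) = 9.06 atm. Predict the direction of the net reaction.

in the forward direction

Q_p = P(G)²·P(J)³ / P(L) = (0.0328)²·(5.14)³ / (9.06) = 0.0161
Q_p = 0.0161 < K_p = 0.0599, so the forward reaction proceeds.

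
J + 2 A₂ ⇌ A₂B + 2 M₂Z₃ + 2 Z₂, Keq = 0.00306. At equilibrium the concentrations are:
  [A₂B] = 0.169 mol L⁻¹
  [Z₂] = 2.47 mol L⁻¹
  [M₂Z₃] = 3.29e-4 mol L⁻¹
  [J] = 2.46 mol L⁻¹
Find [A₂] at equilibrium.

[A₂] = 0.00385 mol L⁻¹

At equilibrium, Keq = [A₂B]·[M₂Z₃]²·[Z₂]² / ([J]·[A₂]²) = 0.00306.
(0.169)·(3.29e-4)²·(2.47)² / ((2.46)·([A₂])²) = 0.00306
[A₂]² = 1.48e-5 ⇒ [A₂] = 0.00385 mol L⁻¹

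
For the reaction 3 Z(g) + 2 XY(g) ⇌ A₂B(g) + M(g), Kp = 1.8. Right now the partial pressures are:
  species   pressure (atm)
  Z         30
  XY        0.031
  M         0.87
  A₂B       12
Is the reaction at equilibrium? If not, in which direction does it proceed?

forward (toward products)

Qp = P(A₂B)·P(M) / (P(Z)³·P(XY)²) = (12)·(0.87) / ((30)³·(0.031)²) = 0.40
Qp = 0.40 < Kp = 1.8, so the forward reaction proceeds.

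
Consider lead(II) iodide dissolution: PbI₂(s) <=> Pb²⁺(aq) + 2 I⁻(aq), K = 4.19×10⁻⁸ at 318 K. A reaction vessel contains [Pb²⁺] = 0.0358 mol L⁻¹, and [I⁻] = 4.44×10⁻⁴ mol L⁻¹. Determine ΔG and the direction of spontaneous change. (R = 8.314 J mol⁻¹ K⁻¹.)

(PbI₂ is a pure solid — omitted from Q.)
Q = [Pb²⁺]·[I⁻]² = (0.0358)·(4.44×10⁻⁴)² = 7.06×10⁻⁹
ΔG = RT ln(Q/K) = (8.314 J mol⁻¹ K⁻¹)(318 K) × ln(7.06×10⁻⁹/4.19×10⁻⁸)
   = (2.644 kJ/mol)(-1.781) = -4.71 kJ/mol
ΔG < 0, so the forward reaction is spontaneous (proceeds forward).

ΔG = -4.71 kJ/mol; the forward reaction is spontaneous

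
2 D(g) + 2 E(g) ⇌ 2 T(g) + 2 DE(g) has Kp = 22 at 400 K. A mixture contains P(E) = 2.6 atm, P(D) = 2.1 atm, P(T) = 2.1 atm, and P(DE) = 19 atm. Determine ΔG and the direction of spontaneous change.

ΔG = 2.95 kJ/mol; the forward reaction is non-spontaneous

Qp = P(T)²·P(DE)² / (P(D)²·P(E)²) = (2.1)²·(19)² / ((2.1)²·(2.6)²) = 53.4
ΔG = RT ln(Qp/Kp) = (8.314 J mol⁻¹ K⁻¹)(400 K) × ln(53.4/22)
   = (3.326 kJ/mol)(0.8868) = 2.95 kJ/mol
ΔG > 0, so the forward reaction is non-spontaneous (proceeds in reverse).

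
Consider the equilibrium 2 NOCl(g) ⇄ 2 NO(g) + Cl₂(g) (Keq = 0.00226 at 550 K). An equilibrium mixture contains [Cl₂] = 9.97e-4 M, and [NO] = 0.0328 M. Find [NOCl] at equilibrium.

[NOCl] = 0.0218 M

At equilibrium, Keq = [NO]²·[Cl₂] / [NOCl]² = 0.00226.
(0.0328)²·(9.97e-4) / ([NOCl])² = 0.00226
[NOCl]² = 4.75e-4 ⇒ [NOCl] = 0.0218 M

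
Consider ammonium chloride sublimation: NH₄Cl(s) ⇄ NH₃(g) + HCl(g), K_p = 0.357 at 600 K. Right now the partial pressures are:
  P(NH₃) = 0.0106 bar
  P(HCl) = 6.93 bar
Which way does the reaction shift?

to the right

(NH₄Cl is a pure solid — omitted from Q_p.)
Q_p = P(NH₃)·P(HCl) = (0.0106)·(6.93) = 0.0735
Q_p = 0.0735 < K_p = 0.357, so the forward reaction proceeds.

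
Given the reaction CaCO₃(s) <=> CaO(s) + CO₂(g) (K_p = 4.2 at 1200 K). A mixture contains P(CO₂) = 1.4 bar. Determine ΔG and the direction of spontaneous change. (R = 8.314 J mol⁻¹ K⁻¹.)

(CaCO₃, CaO are pure solids — omitted from Q_p.)
Q_p = P(CO₂) = 1.40
ΔG = RT ln(Q_p/K_p) = (8.314 J mol⁻¹ K⁻¹)(1200 K) × ln(1.40/4.2)
   = (9.977 kJ/mol)(-1.099) = -11.0 kJ/mol
ΔG < 0, so the forward reaction is spontaneous (proceeds forward).

ΔG = -11.0 kJ/mol; the forward reaction is spontaneous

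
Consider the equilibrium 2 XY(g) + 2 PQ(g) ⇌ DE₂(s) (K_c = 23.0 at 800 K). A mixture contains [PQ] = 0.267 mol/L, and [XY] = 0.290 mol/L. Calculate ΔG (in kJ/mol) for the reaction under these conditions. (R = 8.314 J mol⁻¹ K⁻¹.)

ΔG = 13.2 kJ/mol

(DE₂ is a pure solid — omitted from Q_c.)
Q_c = 1 / ([XY]²·[PQ]²) = 1 / ((0.290)²·(0.267)²) = 167
ΔG = RT ln(Q_c/K_c) = (8.314 J mol⁻¹ K⁻¹)(800 K) × ln(167/23.0)
   = (6.651 kJ/mol)(1.982) = 13.2 kJ/mol
ΔG > 0, so the forward reaction is non-spontaneous (proceeds in reverse).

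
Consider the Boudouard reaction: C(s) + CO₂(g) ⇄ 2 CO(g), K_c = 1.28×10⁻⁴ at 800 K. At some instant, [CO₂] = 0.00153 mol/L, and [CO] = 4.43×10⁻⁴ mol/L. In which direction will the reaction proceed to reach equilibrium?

no net change (already at equilibrium)

(C is a pure solid — omitted from Q_c.)
Q_c = [CO]² / [CO₂] = (4.43×10⁻⁴)² / (0.00153) = 1.28×10⁻⁴
Q_c = 1.28×10⁻⁴ = K_c, so the system is already at equilibrium.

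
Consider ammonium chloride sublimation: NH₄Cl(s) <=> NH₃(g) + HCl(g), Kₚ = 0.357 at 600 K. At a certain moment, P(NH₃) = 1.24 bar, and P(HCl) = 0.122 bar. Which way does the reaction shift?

(NH₄Cl is a pure solid — omitted from Qₚ.)
Qₚ = P(NH₃)·P(HCl) = (1.24)·(0.122) = 0.151
Qₚ = 0.151 < Kₚ = 0.357, so the forward reaction proceeds.

forward (toward products)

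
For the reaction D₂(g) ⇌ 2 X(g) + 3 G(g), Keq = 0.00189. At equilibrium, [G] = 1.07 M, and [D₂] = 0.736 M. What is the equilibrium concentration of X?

[X] = 0.0337 M

At equilibrium, Keq = [X]²·[G]³ / [D₂] = 0.00189.
([X])²·(1.07)³ / (0.736) = 0.00189
[X]² = 0.00114 ⇒ [X] = 0.0337 M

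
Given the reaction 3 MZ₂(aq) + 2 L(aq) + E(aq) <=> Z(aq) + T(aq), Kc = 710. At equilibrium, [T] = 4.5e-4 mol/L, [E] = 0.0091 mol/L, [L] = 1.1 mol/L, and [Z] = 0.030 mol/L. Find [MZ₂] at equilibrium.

At equilibrium, Kc = [Z]·[T] / ([MZ₂]³·[L]²·[E]) = 710.
(0.030)·(4.5e-4) / (([MZ₂])³·(1.1)²·(0.0091)) = 710
[MZ₂]³ = 1.73e-6 ⇒ [MZ₂] = 0.012 mol/L

[MZ₂] = 0.012 mol/L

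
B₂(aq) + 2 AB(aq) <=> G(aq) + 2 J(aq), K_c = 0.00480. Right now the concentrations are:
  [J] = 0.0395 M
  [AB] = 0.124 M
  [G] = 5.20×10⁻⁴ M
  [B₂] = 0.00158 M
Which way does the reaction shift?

Q_c = [G]·[J]² / ([B₂]·[AB]²) = (5.20×10⁻⁴)·(0.0395)² / ((0.00158)·(0.124)²) = 0.0334
Q_c = 0.0334 > K_c = 0.00480, so the reverse reaction proceeds.

in the reverse direction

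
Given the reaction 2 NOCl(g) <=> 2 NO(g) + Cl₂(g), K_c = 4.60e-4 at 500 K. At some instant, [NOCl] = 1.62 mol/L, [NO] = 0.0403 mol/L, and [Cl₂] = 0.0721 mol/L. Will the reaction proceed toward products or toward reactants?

Q_c = [NO]²·[Cl₂] / [NOCl]² = (0.0403)²·(0.0721) / (1.62)² = 4.46e-5
Q_c = 4.46e-5 < K_c = 4.60e-4, so the forward reaction proceeds.

in the forward direction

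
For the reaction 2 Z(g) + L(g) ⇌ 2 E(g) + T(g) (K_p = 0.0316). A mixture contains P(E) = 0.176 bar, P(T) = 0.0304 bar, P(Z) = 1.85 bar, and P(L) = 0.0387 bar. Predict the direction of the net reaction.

forward (toward products)

Q_p = P(E)²·P(T) / (P(Z)²·P(L)) = (0.176)²·(0.0304) / ((1.85)²·(0.0387)) = 0.00711
Q_p = 0.00711 < K_p = 0.0316, so the forward reaction proceeds.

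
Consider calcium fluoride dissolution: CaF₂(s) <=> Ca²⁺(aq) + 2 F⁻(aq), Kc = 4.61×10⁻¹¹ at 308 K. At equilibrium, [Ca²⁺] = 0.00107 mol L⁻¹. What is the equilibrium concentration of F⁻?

[F⁻] = 2.08×10⁻⁴ mol L⁻¹

(CaF₂ is a pure solid — omitted from Kc.)
At equilibrium, Kc = [Ca²⁺]·[F⁻]² = 4.61×10⁻¹¹.
(0.00107)·([F⁻])² = 4.61×10⁻¹¹
[F⁻]² = 4.31×10⁻⁸ ⇒ [F⁻] = 2.08×10⁻⁴ mol L⁻¹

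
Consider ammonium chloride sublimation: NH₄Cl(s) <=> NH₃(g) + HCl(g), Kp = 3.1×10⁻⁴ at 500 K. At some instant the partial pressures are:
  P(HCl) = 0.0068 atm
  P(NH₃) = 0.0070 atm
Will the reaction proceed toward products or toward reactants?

toward products

(NH₄Cl is a pure solid — omitted from Qp.)
Qp = P(NH₃)·P(HCl) = (0.0070)·(0.0068) = 4.8×10⁻⁵
Qp = 4.8×10⁻⁵ < Kp = 3.1×10⁻⁴, so the forward reaction proceeds.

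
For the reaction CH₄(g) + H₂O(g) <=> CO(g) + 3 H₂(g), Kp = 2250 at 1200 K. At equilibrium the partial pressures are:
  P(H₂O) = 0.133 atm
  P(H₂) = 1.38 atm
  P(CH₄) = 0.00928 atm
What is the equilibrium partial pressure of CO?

P(CO) = 1.06 atm

At equilibrium, Kp = P(CO)·P(H₂)³ / (P(CH₄)·P(H₂O)) = 2250.
(P(CO))·(1.38)³ / ((0.00928)·(0.133)) = 2250
P(CO) = 1.06 atm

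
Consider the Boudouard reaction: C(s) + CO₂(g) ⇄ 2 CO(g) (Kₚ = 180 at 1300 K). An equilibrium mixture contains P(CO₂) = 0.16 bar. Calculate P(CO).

P(CO) = 5.4 bar

(C is a pure solid — omitted from Kₚ.)
At equilibrium, Kₚ = P(CO)² / P(CO₂) = 180.
(P(CO))² / (0.16) = 180
P(CO)² = 28.8 ⇒ P(CO) = 5.4 bar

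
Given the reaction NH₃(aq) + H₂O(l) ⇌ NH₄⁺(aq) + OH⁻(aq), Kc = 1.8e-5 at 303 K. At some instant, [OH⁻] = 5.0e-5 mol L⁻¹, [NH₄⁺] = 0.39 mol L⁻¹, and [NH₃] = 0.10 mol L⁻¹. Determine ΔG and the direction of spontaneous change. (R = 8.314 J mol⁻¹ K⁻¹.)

ΔG = 6.00 kJ/mol; the forward reaction is non-spontaneous

(H₂O is a pure liquid — omitted from Qc.)
Qc = [NH₄⁺]·[OH⁻] / [NH₃] = (0.39)·(5.0e-5) / (0.10) = 1.95e-4
ΔG = RT ln(Qc/Kc) = (8.314 J mol⁻¹ K⁻¹)(303 K) × ln(1.95e-4/1.8e-5)
   = (2.519 kJ/mol)(2.383) = 6.00 kJ/mol
ΔG > 0, so the forward reaction is non-spontaneous (proceeds in reverse).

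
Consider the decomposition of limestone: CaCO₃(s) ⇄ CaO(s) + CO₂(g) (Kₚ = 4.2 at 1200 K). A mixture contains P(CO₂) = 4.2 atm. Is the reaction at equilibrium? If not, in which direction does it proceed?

at equilibrium

(CaCO₃, CaO are pure solids — omitted from Qₚ.)
Qₚ = P(CO₂) = 4.2
Qₚ = 4.2 = Kₚ, so the system is already at equilibrium.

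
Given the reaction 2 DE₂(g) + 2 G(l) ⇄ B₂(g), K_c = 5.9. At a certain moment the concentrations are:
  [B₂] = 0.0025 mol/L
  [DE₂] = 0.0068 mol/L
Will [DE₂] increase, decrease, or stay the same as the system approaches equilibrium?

increase

(G is a pure liquid — omitted from Q_c.)
Q_c = [B₂] / [DE₂]² = (0.0025) / (0.0068)² = 54
Q_c = 54 > K_c = 5.9: net reverse reaction.
DE₂ is a reactant, so it increases.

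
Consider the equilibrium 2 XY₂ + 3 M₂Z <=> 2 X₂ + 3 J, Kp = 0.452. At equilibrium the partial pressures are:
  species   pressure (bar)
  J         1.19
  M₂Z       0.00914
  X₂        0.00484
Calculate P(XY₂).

At equilibrium, Kp = P(X₂)²·P(J)³ / (P(XY₂)²·P(M₂Z)³) = 0.452.
(0.00484)²·(1.19)³ / ((P(XY₂))²·(0.00914)³) = 0.452
P(XY₂)² = 114 ⇒ P(XY₂) = 10.7 bar

P(XY₂) = 10.7 bar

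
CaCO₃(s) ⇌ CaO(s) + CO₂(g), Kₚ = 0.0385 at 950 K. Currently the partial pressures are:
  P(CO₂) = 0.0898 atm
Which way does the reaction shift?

to the left

(CaCO₃, CaO are pure solids — omitted from Qₚ.)
Qₚ = P(CO₂) = 0.0898
Qₚ = 0.0898 > Kₚ = 0.0385, so the reverse reaction proceeds.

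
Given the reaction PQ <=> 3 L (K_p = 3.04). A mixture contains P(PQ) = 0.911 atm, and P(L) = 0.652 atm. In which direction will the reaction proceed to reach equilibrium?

to the right

Q_p = P(L)³ / P(PQ) = (0.652)³ / (0.911) = 0.304
Q_p = 0.304 < K_p = 3.04, so the forward reaction proceeds.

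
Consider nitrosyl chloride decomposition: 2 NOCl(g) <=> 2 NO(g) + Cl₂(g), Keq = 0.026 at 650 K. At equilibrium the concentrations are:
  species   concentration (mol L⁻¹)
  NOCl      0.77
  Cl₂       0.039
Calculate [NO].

At equilibrium, Keq = [NO]²·[Cl₂] / [NOCl]² = 0.026.
([NO])²·(0.039) / (0.77)² = 0.026
[NO]² = 0.395 ⇒ [NO] = 0.63 mol L⁻¹

[NO] = 0.63 mol L⁻¹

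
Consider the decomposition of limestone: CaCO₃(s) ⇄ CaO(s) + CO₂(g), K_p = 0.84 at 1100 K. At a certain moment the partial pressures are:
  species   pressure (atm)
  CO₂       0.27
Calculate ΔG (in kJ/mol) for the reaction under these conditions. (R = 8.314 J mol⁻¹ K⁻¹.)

(CaCO₃, CaO are pure solids — omitted from Q_p.)
Q_p = P(CO₂) = 0.270
ΔG = RT ln(Q_p/K_p) = (8.314 J mol⁻¹ K⁻¹)(1100 K) × ln(0.270/0.84)
   = (9.145 kJ/mol)(-1.135) = -10.4 kJ/mol
ΔG < 0, so the forward reaction is spontaneous (proceeds forward).

ΔG = -10.4 kJ/mol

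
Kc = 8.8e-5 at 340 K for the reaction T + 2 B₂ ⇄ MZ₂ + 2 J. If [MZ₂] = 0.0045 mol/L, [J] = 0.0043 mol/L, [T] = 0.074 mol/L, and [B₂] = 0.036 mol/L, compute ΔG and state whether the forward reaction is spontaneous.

Qc = [MZ₂]·[J]² / ([T]·[B₂]²) = (0.0045)·(0.0043)² / ((0.074)·(0.036)²) = 8.68e-4
ΔG = RT ln(Qc/Kc) = (8.314 J mol⁻¹ K⁻¹)(340 K) × ln(8.68e-4/8.8e-5)
   = (2.827 kJ/mol)(2.289) = 6.47 kJ/mol
ΔG > 0, so the forward reaction is non-spontaneous (proceeds in reverse).

ΔG = 6.47 kJ/mol; the forward reaction is non-spontaneous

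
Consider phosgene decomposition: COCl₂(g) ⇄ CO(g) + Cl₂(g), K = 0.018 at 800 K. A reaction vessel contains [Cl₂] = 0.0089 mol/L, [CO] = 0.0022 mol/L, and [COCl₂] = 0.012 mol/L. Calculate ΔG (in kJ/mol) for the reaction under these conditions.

ΔG = -16.0 kJ/mol

Q = [CO]·[Cl₂] / [COCl₂] = (0.0022)·(0.0089) / (0.012) = 0.00163
ΔG = RT ln(Q/K) = (8.314 J mol⁻¹ K⁻¹)(800 K) × ln(0.00163/0.018)
   = (6.651 kJ/mol)(-2.402) = -16.0 kJ/mol
ΔG < 0, so the forward reaction is spontaneous (proceeds forward).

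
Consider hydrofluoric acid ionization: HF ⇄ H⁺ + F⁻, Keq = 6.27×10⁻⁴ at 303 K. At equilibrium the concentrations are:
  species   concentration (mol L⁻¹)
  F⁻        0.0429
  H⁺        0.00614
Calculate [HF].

[HF] = 0.420 mol L⁻¹

At equilibrium, Keq = [H⁺]·[F⁻] / [HF] = 6.27×10⁻⁴.
(0.00614)·(0.0429) / ([HF]) = 6.27×10⁻⁴
[HF] = 0.420 mol L⁻¹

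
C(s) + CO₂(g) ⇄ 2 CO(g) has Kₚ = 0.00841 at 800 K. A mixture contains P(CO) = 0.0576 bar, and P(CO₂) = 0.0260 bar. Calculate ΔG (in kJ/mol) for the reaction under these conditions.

(C is a pure solid — omitted from Qₚ.)
Qₚ = P(CO)² / P(CO₂) = (0.0576)² / (0.0260) = 0.128
ΔG = RT ln(Qₚ/Kₚ) = (8.314 J mol⁻¹ K⁻¹)(800 K) × ln(0.128/0.00841)
   = (6.651 kJ/mol)(2.723) = 18.1 kJ/mol
ΔG > 0, so the forward reaction is non-spontaneous (proceeds in reverse).

ΔG = 18.1 kJ/mol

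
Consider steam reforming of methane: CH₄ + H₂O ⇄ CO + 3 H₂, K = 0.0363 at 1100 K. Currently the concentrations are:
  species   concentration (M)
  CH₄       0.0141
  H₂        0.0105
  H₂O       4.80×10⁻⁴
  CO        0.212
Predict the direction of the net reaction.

Q = [CO]·[H₂]³ / ([CH₄]·[H₂O]) = (0.212)·(0.0105)³ / ((0.0141)·(4.80×10⁻⁴)) = 0.0363
Q = 0.0363 = K, so the system is already at equilibrium.

at equilibrium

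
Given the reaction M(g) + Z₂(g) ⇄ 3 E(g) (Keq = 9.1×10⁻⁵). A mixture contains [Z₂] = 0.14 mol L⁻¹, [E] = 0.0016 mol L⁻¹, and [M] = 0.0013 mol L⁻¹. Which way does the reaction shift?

forward (toward products)

Q = [E]³ / ([M]·[Z₂]) = (0.0016)³ / ((0.0013)·(0.14)) = 2.3×10⁻⁵
Q = 2.3×10⁻⁵ < Keq = 9.1×10⁻⁵, so the forward reaction proceeds.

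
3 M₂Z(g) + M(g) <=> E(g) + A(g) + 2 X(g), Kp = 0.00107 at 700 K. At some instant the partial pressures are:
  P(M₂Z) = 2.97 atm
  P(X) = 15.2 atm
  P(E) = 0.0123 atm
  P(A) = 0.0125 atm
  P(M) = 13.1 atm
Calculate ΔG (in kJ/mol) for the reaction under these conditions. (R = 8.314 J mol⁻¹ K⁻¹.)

ΔG = -13.6 kJ/mol

Qp = P(E)·P(A)·P(X)² / (P(M₂Z)³·P(M)) = (0.0123)·(0.0125)·(15.2)² / ((2.97)³·(13.1)) = 1.04×10⁻⁴
ΔG = RT ln(Qp/Kp) = (8.314 J mol⁻¹ K⁻¹)(700 K) × ln(1.04×10⁻⁴/0.00107)
   = (5.820 kJ/mol)(-2.331) = -13.6 kJ/mol
ΔG < 0, so the forward reaction is spontaneous (proceeds forward).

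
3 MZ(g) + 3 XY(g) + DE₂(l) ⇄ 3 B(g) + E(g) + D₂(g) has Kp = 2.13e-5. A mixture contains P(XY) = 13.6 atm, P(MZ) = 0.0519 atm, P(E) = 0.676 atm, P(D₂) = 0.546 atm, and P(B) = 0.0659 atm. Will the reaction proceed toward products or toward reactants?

(DE₂ is a pure liquid — omitted from Qp.)
Qp = P(B)³·P(E)·P(D₂) / (P(MZ)³·P(XY)³) = (0.0659)³·(0.676)·(0.546) / ((0.0519)³·(13.6)³) = 3.00e-4
Qp = 3.00e-4 > Kp = 2.13e-5, so the reverse reaction proceeds.

in the reverse direction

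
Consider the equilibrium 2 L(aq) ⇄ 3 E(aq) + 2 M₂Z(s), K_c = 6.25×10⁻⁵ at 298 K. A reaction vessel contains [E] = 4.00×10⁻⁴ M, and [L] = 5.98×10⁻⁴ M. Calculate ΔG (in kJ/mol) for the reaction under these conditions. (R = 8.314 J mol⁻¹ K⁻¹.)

(M₂Z is a pure solid — omitted from Q_c.)
Q_c = [E]³ / [L]² = (4.00×10⁻⁴)³ / (5.98×10⁻⁴)² = 1.79×10⁻⁴
ΔG = RT ln(Q_c/K_c) = (8.314 J mol⁻¹ K⁻¹)(298 K) × ln(1.79×10⁻⁴/6.25×10⁻⁵)
   = (2.478 kJ/mol)(1.052) = 2.61 kJ/mol
ΔG > 0, so the forward reaction is non-spontaneous (proceeds in reverse).

ΔG = 2.61 kJ/mol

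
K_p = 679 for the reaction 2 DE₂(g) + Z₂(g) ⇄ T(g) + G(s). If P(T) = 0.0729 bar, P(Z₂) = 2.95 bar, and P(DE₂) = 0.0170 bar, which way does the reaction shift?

to the right

(G is a pure solid — omitted from Q_p.)
Q_p = P(T) / (P(DE₂)²·P(Z₂)) = (0.0729) / ((0.0170)²·(2.95)) = 85.5
Q_p = 85.5 < K_p = 679, so the forward reaction proceeds.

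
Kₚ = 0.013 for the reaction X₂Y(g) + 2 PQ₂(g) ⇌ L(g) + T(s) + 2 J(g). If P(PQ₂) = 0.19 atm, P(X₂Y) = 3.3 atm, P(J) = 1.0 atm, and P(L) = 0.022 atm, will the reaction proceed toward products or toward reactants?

(T is a pure solid — omitted from Qₚ.)
Qₚ = P(L)·P(J)² / (P(X₂Y)·P(PQ₂)²) = (0.022)·(1.0)² / ((3.3)·(0.19)²) = 0.18
Qₚ = 0.18 > Kₚ = 0.013, so the reverse reaction proceeds.

toward reactants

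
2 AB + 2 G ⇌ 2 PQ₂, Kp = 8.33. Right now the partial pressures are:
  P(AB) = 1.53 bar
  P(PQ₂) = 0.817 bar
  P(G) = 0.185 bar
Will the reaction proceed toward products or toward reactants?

Qp = P(PQ₂)² / (P(AB)²·P(G)²) = (0.817)² / ((1.53)²·(0.185)²) = 8.33
Qp = 8.33 = Kp, so the system is already at equilibrium.

no net change (already at equilibrium)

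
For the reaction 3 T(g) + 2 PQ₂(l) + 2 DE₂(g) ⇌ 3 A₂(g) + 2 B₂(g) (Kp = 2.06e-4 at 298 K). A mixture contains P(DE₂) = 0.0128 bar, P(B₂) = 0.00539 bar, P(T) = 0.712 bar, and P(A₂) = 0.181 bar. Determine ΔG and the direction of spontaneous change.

(PQ₂ is a pure liquid — omitted from Qp.)
Qp = P(A₂)³·P(B₂)² / (P(T)³·P(DE₂)²) = (0.181)³·(0.00539)² / ((0.712)³·(0.0128)²) = 0.00291
ΔG = RT ln(Qp/Kp) = (8.314 J mol⁻¹ K⁻¹)(298 K) × ln(0.00291/2.06e-4)
   = (2.478 kJ/mol)(2.648) = 6.56 kJ/mol
ΔG > 0, so the forward reaction is non-spontaneous (proceeds in reverse).

ΔG = 6.56 kJ/mol; the forward reaction is non-spontaneous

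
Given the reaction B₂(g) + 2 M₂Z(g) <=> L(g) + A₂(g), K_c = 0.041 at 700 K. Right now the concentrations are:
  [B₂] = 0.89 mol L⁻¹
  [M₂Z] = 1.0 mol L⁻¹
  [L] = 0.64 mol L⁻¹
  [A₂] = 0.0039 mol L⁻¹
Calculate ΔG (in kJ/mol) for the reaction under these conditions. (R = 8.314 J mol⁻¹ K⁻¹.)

ΔG = -15.6 kJ/mol

Q_c = [L]·[A₂] / ([B₂]·[M₂Z]²) = (0.64)·(0.0039) / ((0.89)·(1.0)²) = 0.00280
ΔG = RT ln(Q_c/K_c) = (8.314 J mol⁻¹ K⁻¹)(700 K) × ln(0.00280/0.041)
   = (5.820 kJ/mol)(-2.684) = -15.6 kJ/mol
ΔG < 0, so the forward reaction is spontaneous (proceeds forward).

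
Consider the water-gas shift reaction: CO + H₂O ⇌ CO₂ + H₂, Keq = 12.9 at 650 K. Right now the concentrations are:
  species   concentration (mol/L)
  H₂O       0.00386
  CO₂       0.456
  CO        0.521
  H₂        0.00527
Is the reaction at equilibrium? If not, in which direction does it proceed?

Q = [CO₂]·[H₂] / ([CO]·[H₂O]) = (0.456)·(0.00527) / ((0.521)·(0.00386)) = 1.19
Q = 1.19 < Keq = 12.9, so the forward reaction proceeds.

toward products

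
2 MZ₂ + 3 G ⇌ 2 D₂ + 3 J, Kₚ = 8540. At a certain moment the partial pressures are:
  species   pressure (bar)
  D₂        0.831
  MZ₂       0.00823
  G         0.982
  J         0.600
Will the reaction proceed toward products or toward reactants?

Qₚ = P(D₂)²·P(J)³ / (P(MZ₂)²·P(G)³) = (0.831)²·(0.600)³ / ((0.00823)²·(0.982)³) = 2330
Qₚ = 2330 < Kₚ = 8540, so the forward reaction proceeds.

to the right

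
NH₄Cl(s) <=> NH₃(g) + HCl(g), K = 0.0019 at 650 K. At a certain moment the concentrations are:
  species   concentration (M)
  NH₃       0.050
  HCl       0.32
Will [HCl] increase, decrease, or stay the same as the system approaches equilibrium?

(NH₄Cl is a pure solid — omitted from Q.)
Q = [NH₃]·[HCl] = (0.050)·(0.32) = 0.016
Q = 0.016 > K = 0.0019: net reverse reaction.
HCl is a product, so it decreases.

decrease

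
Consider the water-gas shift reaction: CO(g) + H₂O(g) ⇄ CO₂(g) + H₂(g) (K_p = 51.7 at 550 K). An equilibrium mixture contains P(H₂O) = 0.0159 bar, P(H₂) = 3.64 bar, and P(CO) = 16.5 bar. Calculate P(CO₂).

P(CO₂) = 3.73 bar

At equilibrium, K_p = P(CO₂)·P(H₂) / (P(CO)·P(H₂O)) = 51.7.
(P(CO₂))·(3.64) / ((16.5)·(0.0159)) = 51.7
P(CO₂) = 3.73 bar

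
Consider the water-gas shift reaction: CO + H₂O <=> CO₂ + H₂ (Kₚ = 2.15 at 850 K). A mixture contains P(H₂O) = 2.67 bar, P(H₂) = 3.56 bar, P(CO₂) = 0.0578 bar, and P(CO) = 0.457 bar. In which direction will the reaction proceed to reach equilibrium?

Qₚ = P(CO₂)·P(H₂) / (P(CO)·P(H₂O)) = (0.0578)·(3.56) / ((0.457)·(2.67)) = 0.169
Qₚ = 0.169 < Kₚ = 2.15, so the forward reaction proceeds.

in the forward direction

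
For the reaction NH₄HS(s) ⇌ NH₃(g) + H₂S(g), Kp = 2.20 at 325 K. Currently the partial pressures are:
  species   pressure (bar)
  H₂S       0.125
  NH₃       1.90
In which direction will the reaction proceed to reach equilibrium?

in the forward direction

(NH₄HS is a pure solid — omitted from Qp.)
Qp = P(NH₃)·P(H₂S) = (1.90)·(0.125) = 0.237
Qp = 0.237 < Kp = 2.20, so the forward reaction proceeds.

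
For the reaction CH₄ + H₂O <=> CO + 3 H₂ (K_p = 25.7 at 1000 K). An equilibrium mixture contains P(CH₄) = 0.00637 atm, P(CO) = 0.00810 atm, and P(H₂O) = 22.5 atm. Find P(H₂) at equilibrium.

At equilibrium, K_p = P(CO)·P(H₂)³ / (P(CH₄)·P(H₂O)) = 25.7.
(0.00810)·(P(H₂))³ / ((0.00637)·(22.5)) = 25.7
P(H₂)³ = 455 ⇒ P(H₂) = 7.69 atm

P(H₂) = 7.69 atm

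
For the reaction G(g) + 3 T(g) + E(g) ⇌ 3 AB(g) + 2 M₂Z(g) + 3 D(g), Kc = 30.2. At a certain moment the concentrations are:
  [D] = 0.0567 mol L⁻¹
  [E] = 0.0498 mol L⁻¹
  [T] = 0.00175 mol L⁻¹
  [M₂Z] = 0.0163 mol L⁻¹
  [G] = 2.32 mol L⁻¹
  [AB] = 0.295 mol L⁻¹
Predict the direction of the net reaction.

Qc = [AB]³·[M₂Z]²·[D]³ / ([G]·[T]³·[E]) = (0.295)³·(0.0163)²·(0.0567)³ / ((2.32)·(0.00175)³·(0.0498)) = 2.01
Qc = 2.01 < Kc = 30.2, so the forward reaction proceeds.

in the forward direction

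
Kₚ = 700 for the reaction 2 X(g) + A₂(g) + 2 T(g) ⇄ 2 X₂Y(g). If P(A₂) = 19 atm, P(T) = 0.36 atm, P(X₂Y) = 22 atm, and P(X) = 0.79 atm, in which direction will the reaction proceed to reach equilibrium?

to the right

Qₚ = P(X₂Y)² / (P(X)²·P(A₂)·P(T)²) = (22)² / ((0.79)²·(19)·(0.36)²) = 310
Qₚ = 310 < Kₚ = 700, so the forward reaction proceeds.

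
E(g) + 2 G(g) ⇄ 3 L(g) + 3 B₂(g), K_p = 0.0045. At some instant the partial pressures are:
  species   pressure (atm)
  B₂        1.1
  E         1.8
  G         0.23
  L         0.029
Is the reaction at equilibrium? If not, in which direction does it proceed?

to the right

Q_p = P(L)³·P(B₂)³ / (P(E)·P(G)²) = (0.029)³·(1.1)³ / ((1.8)·(0.23)²) = 3.4e-4
Q_p = 3.4e-4 < K_p = 0.0045, so the forward reaction proceeds.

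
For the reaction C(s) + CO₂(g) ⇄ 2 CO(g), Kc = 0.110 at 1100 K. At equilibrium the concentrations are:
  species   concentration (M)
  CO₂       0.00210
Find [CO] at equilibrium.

[CO] = 0.0152 M

(C is a pure solid — omitted from Kc.)
At equilibrium, Kc = [CO]² / [CO₂] = 0.110.
([CO])² / (0.00210) = 0.110
[CO]² = 2.31×10⁻⁴ ⇒ [CO] = 0.0152 M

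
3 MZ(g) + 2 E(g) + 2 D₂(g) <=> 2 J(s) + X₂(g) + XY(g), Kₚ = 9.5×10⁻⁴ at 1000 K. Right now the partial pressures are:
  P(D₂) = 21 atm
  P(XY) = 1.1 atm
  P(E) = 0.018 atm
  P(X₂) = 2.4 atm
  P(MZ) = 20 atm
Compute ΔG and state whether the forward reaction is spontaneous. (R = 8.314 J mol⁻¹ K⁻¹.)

ΔG = 7.39 kJ/mol; the forward reaction is non-spontaneous

(J is a pure solid — omitted from Qₚ.)
Qₚ = P(X₂)·P(XY) / (P(MZ)³·P(E)²·P(D₂)²) = (2.4)·(1.1) / ((20)³·(0.018)²·(21)²) = 0.00231
ΔG = RT ln(Qₚ/Kₚ) = (8.314 J mol⁻¹ K⁻¹)(1000 K) × ln(0.00231/9.5×10⁻⁴)
   = (8.314 kJ/mol)(0.8885) = 7.39 kJ/mol
ΔG > 0, so the forward reaction is non-spontaneous (proceeds in reverse).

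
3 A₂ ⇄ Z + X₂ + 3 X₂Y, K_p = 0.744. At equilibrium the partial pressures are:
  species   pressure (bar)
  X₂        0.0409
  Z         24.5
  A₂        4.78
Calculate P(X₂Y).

P(X₂Y) = 4.33 bar

At equilibrium, K_p = P(Z)·P(X₂)·P(X₂Y)³ / P(A₂)³ = 0.744.
(24.5)·(0.0409)·(P(X₂Y))³ / (4.78)³ = 0.744
P(X₂Y)³ = 81.1 ⇒ P(X₂Y) = 4.33 bar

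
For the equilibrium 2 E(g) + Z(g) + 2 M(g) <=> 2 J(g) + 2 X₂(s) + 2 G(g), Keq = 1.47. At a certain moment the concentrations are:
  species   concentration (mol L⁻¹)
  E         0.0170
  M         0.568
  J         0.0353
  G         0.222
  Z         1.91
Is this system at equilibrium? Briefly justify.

no; Q < K, reaction proceeds forward

(X₂ is a pure solid — omitted from Q.)
Q = [J]²·[G]² / ([E]²·[Z]·[M]²) = (0.0353)²·(0.222)² / ((0.0170)²·(1.91)·(0.568)²) = 0.345
Q = 0.345 < Keq = 1.47: net forward reaction.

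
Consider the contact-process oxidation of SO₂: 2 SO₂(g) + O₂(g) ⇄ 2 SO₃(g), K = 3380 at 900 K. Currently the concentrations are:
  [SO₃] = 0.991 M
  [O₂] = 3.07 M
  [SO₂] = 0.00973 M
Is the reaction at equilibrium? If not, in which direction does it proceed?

neither direction; the system is at equilibrium

Q = [SO₃]² / ([SO₂]²·[O₂]) = (0.991)² / ((0.00973)²·(3.07)) = 3380
Q = 3380 = K, so the system is already at equilibrium.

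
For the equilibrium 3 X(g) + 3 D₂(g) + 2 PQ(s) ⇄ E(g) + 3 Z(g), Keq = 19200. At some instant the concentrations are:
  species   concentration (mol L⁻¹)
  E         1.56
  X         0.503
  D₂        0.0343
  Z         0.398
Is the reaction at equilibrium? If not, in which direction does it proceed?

at equilibrium

(PQ is a pure solid — omitted from Q.)
Q = [E]·[Z]³ / ([X]³·[D₂]³) = (1.56)·(0.398)³ / ((0.503)³·(0.0343)³) = 19200
Q = 19200 = Keq, so the system is already at equilibrium.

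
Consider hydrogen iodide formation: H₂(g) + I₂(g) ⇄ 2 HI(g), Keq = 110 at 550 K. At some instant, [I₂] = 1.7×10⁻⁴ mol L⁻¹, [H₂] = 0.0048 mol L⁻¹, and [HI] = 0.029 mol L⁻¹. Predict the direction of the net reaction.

to the left

Q = [HI]² / ([H₂]·[I₂]) = (0.029)² / ((0.0048)·(1.7×10⁻⁴)) = 1000
Q = 1000 > Keq = 110, so the reverse reaction proceeds.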